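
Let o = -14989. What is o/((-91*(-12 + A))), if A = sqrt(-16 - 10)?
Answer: -6918/595 - 1153*I*sqrt(26)/1190 ≈ -11.627 - 4.9405*I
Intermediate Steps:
A = I*sqrt(26) (A = sqrt(-26) = I*sqrt(26) ≈ 5.099*I)
o/((-91*(-12 + A))) = -14989*(-1/(91*(-12 + I*sqrt(26)))) = -14989/(1092 - 91*I*sqrt(26))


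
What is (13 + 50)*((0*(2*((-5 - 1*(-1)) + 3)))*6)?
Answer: 0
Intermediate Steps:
(13 + 50)*((0*(2*((-5 - 1*(-1)) + 3)))*6) = 63*((0*(2*((-5 + 1) + 3)))*6) = 63*((0*(2*(-4 + 3)))*6) = 63*((0*(2*(-1)))*6) = 63*((0*(-2))*6) = 63*(0*6) = 63*0 = 0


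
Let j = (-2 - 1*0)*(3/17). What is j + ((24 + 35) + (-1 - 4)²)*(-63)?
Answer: -89970/17 ≈ -5292.4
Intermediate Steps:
j = -6/17 (j = (-2 + 0)*(3*(1/17)) = -2*3/17 = -6/17 ≈ -0.35294)
j + ((24 + 35) + (-1 - 4)²)*(-63) = -6/17 + ((24 + 35) + (-1 - 4)²)*(-63) = -6/17 + (59 + (-5)²)*(-63) = -6/17 + (59 + 25)*(-63) = -6/17 + 84*(-63) = -6/17 - 5292 = -89970/17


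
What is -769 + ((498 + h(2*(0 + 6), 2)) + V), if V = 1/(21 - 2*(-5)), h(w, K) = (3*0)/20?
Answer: -8400/31 ≈ -270.97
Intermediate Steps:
h(w, K) = 0 (h(w, K) = 0*(1/20) = 0)
V = 1/31 (V = 1/(21 + 10) = 1/31 ≈ 0.032258)
-769 + ((498 + h(2*(0 + 6), 2)) + V) = -769 + ((498 + 0) + 1/31) = -769 + (498 + 1/31) = -769 + 15439/31 = -8400/31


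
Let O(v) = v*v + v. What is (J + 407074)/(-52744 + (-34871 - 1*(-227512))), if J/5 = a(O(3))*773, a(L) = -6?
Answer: 383884/139897 ≈ 2.7440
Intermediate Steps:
O(v) = v + v² (O(v) = v² + v = v + v²)
J = -23190 (J = 5*(-6*773) = 5*(-4638) = -23190)
(J + 407074)/(-52744 + (-34871 - 1*(-227512))) = (-23190 + 407074)/(-52744 + (-34871 - 1*(-227512))) = 383884/(-52744 + (-34871 + 227512)) = 383884/(-52744 + 192641) = 383884/139897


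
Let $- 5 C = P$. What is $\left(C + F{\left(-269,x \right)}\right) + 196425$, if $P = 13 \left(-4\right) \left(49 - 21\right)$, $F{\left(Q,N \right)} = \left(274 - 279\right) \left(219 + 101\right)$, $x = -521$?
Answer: $\frac{975581}{5} \approx 1.9512 \cdot 10^{5}$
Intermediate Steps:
$F{\left(Q,N \right)} = -1600$ ($F{\left(Q,N \right)} = \left(-5\right) 320 = -1600$)
$P = -1456$ ($P = \left(-52\right) 28 = -1456$)
$C = \frac{1456}{5}$ ($C = \left(- \frac{1}{5}\right) \left(-1456\right) = \frac{1456}{5} \approx 291.2$)
$\left(C + F{\left(-269,x \right)}\right) + 196425 = \left(\frac{1456}{5} - 1600\right) + 196425 = - \frac{6544}{5} + 196425 = \frac{975581}{5}$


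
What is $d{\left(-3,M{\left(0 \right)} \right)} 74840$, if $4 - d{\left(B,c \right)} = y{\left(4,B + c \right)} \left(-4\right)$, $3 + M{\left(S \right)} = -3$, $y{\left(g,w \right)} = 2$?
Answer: $898080$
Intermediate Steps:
$M{\left(S \right)} = -6$ ($M{\left(S \right)} = -3 - 3 = -6$)
$d{\left(B,c \right)} = 12$ ($d{\left(B,c \right)} = 4 - 2 \left(-4\right) = 4 - -8 = 4 + 8 = 12$)
$d{\left(-3,M{\left(0 \right)} \right)} 74840 = 12 \cdot 74840 = 898080$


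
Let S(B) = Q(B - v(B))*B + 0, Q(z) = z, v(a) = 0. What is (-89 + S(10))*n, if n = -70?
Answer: -770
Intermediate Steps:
S(B) = B**2 (S(B) = (B - 1*0)*B + 0 = (B + 0)*B + 0 = B*B + 0 = B**2 + 0 = B**2)
(-89 + S(10))*n = (-89 + 10**2)*(-70) = (-89 + 100)*(-70) = 11*(-70) = -770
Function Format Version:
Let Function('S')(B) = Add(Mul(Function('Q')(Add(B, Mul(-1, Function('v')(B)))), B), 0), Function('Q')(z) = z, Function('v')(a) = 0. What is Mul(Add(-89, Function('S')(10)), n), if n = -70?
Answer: -770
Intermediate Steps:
Function('S')(B) = Pow(B, 2) (Function('S')(B) = Add(Mul(Add(B, Mul(-1, 0)), B), 0) = Add(Mul(Add(B, 0), B), 0) = Add(Mul(B, B), 0) = Add(Pow(B, 2), 0) = Pow(B, 2))
Mul(Add(-89, Function('S')(10)), n) = Mul(Add(-89, Pow(10, 2)), -70) = Mul(Add(-89, 100), -70) = Mul(11, -70) = -770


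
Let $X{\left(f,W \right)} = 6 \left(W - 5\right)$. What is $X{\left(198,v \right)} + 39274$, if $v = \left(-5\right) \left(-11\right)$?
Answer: $39574$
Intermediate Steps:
$v = 55$
$X{\left(f,W \right)} = -30 + 6 W$ ($X{\left(f,W \right)} = 6 \left(-5 + W\right) = -30 + 6 W$)
$X{\left(198,v \right)} + 39274 = \left(-30 + 6 \cdot 55\right) + 39274 = \left(-30 + 330\right) + 39274 = 300 + 39274 = 39574$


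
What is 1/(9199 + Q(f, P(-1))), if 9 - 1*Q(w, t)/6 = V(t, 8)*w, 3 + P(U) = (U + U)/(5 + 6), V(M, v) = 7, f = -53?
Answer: 1/11479 ≈ 8.7116e-5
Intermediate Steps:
P(U) = -3 + 2*U/11 (P(U) = -3 + (U + U)/(5 + 6) = -3 + (2*U)/11 = -3 + (2*U)*(1/11) = -3 + 2*U/11)
Q(w, t) = 54 - 42*w
1/(9199 + Q(f, P(-1))) = 1/(9199 + (54 - 42*(-53))) = 1/(9199 + (54 + 2226)) = 1/(9199 + 2280) = 1/11479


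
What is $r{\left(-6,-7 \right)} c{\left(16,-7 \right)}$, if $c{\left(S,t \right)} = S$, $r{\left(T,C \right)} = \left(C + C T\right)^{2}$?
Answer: $19600$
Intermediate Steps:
$r{\left(-6,-7 \right)} c{\left(16,-7 \right)} = \left(-7\right)^{2} \left(1 - 6\right)^{2} \cdot 16 = 49 \left(-5\right)^{2} \cdot 16 = 49 \cdot 25 \cdot 16 = 1225 \cdot 16 = 19600$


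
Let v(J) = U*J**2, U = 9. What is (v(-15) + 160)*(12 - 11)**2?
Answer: 2185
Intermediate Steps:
v(J) = 9*J**2
(v(-15) + 160)*(12 - 11)**2 = (9*(-15)**2 + 160)*(12 - 11)**2 = (9*225 + 160)*1**2 = (2025 + 160)*1 = 2185*1 = 2185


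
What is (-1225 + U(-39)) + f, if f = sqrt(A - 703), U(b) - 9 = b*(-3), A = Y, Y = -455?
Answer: -1099 + I*sqrt(1158) ≈ -1099.0 + 34.029*I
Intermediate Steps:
A = -455
U(b) = 9 - 3*b (U(b) = 9 + b*(-3) = 9 - 3*b)
f = I*sqrt(1158) (f = sqrt(-455 - 703) = sqrt(-1158) = I*sqrt(1158) ≈ 34.029*I)
(-1225 + U(-39)) + f = (-1225 + (9 - 3*(-39))) + I*sqrt(1158) = (-1225 + (9 + 117)) + I*sqrt(1158) = (-1225 + 126) + I*sqrt(1158) = -1099 + I*sqrt(1158)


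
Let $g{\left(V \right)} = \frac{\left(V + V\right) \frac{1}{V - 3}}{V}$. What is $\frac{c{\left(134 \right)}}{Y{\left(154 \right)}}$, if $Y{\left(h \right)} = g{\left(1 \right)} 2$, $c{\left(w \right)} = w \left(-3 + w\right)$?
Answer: $-8777$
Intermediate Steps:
$g{\left(V \right)} = \frac{2}{-3 + V}$ ($g{\left(V \right)} = \frac{2 V \frac{1}{-3 + V}}{V} = \frac{2}{-3 + V}$)
$Y{\left(h \right)} = -2$ ($Y{\left(h \right)} = \frac{2}{-3 + 1} \cdot 2 = \frac{2}{-2} \cdot 2 = 2 \left(- \frac{1}{2}\right) 2 = \left(-1\right) 2 = -2$)
$\frac{c{\left(134 \right)}}{Y{\left(154 \right)}} = \frac{134 \left(-3 + 134\right)}{-2} = 134 \cdot 131 \left(- \frac{1}{2}\right) = 17554 \left(- \frac{1}{2}\right) = -8777$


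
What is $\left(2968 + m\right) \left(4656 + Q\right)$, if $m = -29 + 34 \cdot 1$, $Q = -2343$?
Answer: $6876549$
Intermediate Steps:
$m = 5$ ($m = -29 + 34 = 5$)
$\left(2968 + m\right) \left(4656 + Q\right) = \left(2968 + 5\right) \left(4656 - 2343\right) = 2973 \cdot 2313 = 6876549$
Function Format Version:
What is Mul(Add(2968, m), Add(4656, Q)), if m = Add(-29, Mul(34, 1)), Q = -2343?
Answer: 6876549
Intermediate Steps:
m = 5 (m = Add(-29, 34) = 5)
Mul(Add(2968, m), Add(4656, Q)) = Mul(Add(2968, 5), Add(4656, -2343)) = Mul(2973, 2313) = 6876549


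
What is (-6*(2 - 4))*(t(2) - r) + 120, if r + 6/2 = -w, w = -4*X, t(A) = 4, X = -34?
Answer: 1836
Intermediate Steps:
w = 136 (w = -4*(-34) = 136)
r = -139 (r = -3 - 1*136 = -3 - 136 = -139)
(-6*(2 - 4))*(t(2) - r) + 120 = (-6*(2 - 4))*(4 - 1*(-139)) + 120 = (-6*(-2))*(4 + 139) + 120 = 12*143 + 120 = 1716 + 120 = 1836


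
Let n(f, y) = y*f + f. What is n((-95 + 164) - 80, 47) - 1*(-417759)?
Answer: 417231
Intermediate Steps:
n(f, y) = f + f*y (n(f, y) = f*y + f = f + f*y)
n((-95 + 164) - 80, 47) - 1*(-417759) = ((-95 + 164) - 80)*(1 + 47) - 1*(-417759) = (69 - 80)*48 + 417759 = -11*48 + 417759 = -528 + 417759 = 417231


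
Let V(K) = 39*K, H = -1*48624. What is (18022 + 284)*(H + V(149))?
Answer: -783734778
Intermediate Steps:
H = -48624
(18022 + 284)*(H + V(149)) = (18022 + 284)*(-48624 + 39*149) = 18306*(-48624 + 5811) = 18306*(-42813) = -783734778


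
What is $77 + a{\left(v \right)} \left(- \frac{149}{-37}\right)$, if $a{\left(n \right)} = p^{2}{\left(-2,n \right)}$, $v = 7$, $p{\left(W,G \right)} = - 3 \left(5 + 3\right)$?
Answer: $\frac{88673}{37} \approx 2396.6$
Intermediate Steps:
$p{\left(W,G \right)} = -24$ ($p{\left(W,G \right)} = \left(-3\right) 8 = -24$)
$a{\left(n \right)} = 576$ ($a{\left(n \right)} = \left(-24\right)^{2} = 576$)
$77 + a{\left(v \right)} \left(- \frac{149}{-37}\right) = 77 + 576 \left(- \frac{149}{-37}\right) = 77 + 576 \left(\left(-149\right) \left(- \frac{1}{37}\right)\right) = 77 + 576 \cdot \frac{149}{37} = 77 + \frac{85824}{37} = \frac{88673}{37}$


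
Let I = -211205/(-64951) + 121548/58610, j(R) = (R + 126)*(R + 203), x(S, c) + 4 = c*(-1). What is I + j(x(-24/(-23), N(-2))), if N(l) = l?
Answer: 47450205501419/1903389055 ≈ 24929.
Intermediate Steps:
x(S, c) = -4 - c (x(S, c) = -4 + c*(-1) = -4 - c)
j(R) = (126 + R)*(203 + R)
I = 10136694599/1903389055 (I = -211205*(-1/64951) + 121548*(1/58610) = 211205/64951 + 60774/29305 = 10136694599/1903389055 ≈ 5.3256)
I + j(x(-24/(-23), N(-2))) = 10136694599/1903389055 + (25578 + (-4 - 1*(-2))**2 + 329*(-4 - 1*(-2))) = 10136694599/1903389055 + (25578 + (-4 + 2)**2 + 329*(-4 + 2)) = 10136694599/1903389055 + (25578 + (-2)**2 + 329*(-2)) = 10136694599/1903389055 + (25578 + 4 - 658) = 10136694599/1903389055 + 24924 = 47450205501419/1903389055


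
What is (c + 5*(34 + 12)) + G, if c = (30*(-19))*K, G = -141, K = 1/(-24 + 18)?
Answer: 184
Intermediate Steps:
K = -1/6 (K = 1/(-6) = -1/6 ≈ -0.16667)
c = 95 (c = (30*(-19))*(-1/6) = -570*(-1/6) = 95)
(c + 5*(34 + 12)) + G = (95 + 5*(34 + 12)) - 141 = (95 + 5*46) - 141 = (95 + 230) - 141 = 325 - 141 = 184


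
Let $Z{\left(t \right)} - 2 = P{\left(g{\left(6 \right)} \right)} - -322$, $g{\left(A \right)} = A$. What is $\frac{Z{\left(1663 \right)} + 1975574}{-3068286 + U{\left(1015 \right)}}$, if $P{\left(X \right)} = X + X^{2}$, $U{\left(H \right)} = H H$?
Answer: $- \frac{1975940}{2038061} \approx -0.96952$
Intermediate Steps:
$U{\left(H \right)} = H^{2}$
$Z{\left(t \right)} = 366$ ($Z{\left(t \right)} = 2 + \left(6 \left(1 + 6\right) - -322\right) = 2 + \left(6 \cdot 7 + 322\right) = 2 + \left(42 + 322\right) = 2 + 364 = 366$)
$\frac{Z{\left(1663 \right)} + 1975574}{-3068286 + U{\left(1015 \right)}} = \frac{366 + 1975574}{-3068286 + 1015^{2}} = \frac{1975940}{-3068286 + 1030225} = \frac{1975940}{-2038061} = 1975940 \left(- \frac{1}{2038061}\right) = - \frac{1975940}{2038061}$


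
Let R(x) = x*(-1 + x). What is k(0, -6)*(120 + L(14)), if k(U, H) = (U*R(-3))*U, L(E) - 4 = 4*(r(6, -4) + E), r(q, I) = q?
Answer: 0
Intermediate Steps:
L(E) = 28 + 4*E (L(E) = 4 + 4*(6 + E) = 4 + (24 + 4*E) = 28 + 4*E)
k(U, H) = 12*U² (k(U, H) = (U*(-3*(-1 - 3)))*U = (U*(-3*(-4)))*U = (U*12)*U = (12*U)*U = 12*U²)
k(0, -6)*(120 + L(14)) = (12*0²)*(120 + (28 + 4*14)) = (12*0)*(120 + (28 + 56)) = 0*(120 + 84) = 0*204 = 0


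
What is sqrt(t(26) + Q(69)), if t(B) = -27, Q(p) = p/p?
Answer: I*sqrt(26) ≈ 5.099*I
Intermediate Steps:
Q(p) = 1
sqrt(t(26) + Q(69)) = sqrt(-27 + 1) = sqrt(-26) = I*sqrt(26)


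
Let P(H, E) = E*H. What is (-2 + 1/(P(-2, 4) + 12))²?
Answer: 49/16 ≈ 3.0625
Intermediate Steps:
(-2 + 1/(P(-2, 4) + 12))² = (-2 + 1/(4*(-2) + 12))² = (-2 + 1/(-8 + 12))² = (-2 + 1/4)² = (-2 + ¼)² = (-7/4)² = 49/16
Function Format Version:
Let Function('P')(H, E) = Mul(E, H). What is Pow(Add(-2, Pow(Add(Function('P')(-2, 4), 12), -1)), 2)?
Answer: Rational(49, 16) ≈ 3.0625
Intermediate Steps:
Pow(Add(-2, Pow(Add(Function('P')(-2, 4), 12), -1)), 2) = Pow(Add(-2, Pow(Add(Mul(4, -2), 12), -1)), 2) = Pow(Add(-2, Pow(Add(-8, 12), -1)), 2) = Pow(Add(-2, Pow(4, -1)), 2) = Pow(Add(-2, Rational(1, 4)), 2) = Pow(Rational(-7, 4), 2) = Rational(49, 16)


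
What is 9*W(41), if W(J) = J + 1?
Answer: 378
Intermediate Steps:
W(J) = 1 + J
9*W(41) = 9*(1 + 41) = 9*42 = 378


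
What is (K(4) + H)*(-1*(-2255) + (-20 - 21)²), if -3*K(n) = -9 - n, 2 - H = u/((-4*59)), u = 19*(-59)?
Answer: 6232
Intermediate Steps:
u = -1121
H = -11/4 (H = 2 - (-1121)/((-4*59)) = 2 - (-1121)/(-236) = 2 - (-1121)*(-1)/236 = 2 - 1*19/4 = 2 - 19/4 = -11/4 ≈ -2.7500)
K(n) = 3 + n/3 (K(n) = -(-9 - n)/3 = 3 + n/3)
(K(4) + H)*(-1*(-2255) + (-20 - 21)²) = ((3 + (⅓)*4) - 11/4)*(-1*(-2255) + (-20 - 21)²) = ((3 + 4/3) - 11/4)*(2255 + (-41)²) = (13/3 - 11/4)*(2255 + 1681) = (19/12)*3936 = 6232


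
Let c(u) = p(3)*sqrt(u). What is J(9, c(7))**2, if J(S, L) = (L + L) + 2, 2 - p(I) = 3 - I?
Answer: 116 + 16*sqrt(7) ≈ 158.33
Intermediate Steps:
p(I) = -1 + I (p(I) = 2 - (3 - I) = 2 + (-3 + I) = -1 + I)
c(u) = 2*sqrt(u) (c(u) = (-1 + 3)*sqrt(u) = 2*sqrt(u))
J(S, L) = 2 + 2*L (J(S, L) = 2*L + 2 = 2 + 2*L)
J(9, c(7))**2 = (2 + 2*(2*sqrt(7)))**2 = (2 + 4*sqrt(7))**2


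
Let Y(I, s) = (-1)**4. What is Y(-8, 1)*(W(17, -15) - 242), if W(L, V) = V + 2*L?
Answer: -223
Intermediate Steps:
Y(I, s) = 1
Y(-8, 1)*(W(17, -15) - 242) = 1*((-15 + 2*17) - 242) = 1*((-15 + 34) - 242) = 1*(19 - 242) = 1*(-223) = -223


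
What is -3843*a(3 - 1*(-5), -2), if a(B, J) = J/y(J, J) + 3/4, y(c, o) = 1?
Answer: 19215/4 ≈ 4803.8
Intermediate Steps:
a(B, J) = ¾ + J (a(B, J) = J/1 + 3/4 = J*1 + 3*(¼) = J + ¾ = ¾ + J)
-3843*a(3 - 1*(-5), -2) = -3843*(¾ - 2) = -3843*(-5)/4 = -549*(-35/4) = 19215/4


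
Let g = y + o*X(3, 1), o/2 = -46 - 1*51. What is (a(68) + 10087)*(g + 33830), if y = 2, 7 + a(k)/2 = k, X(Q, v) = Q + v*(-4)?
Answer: 347371434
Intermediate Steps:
X(Q, v) = Q - 4*v
a(k) = -14 + 2*k
o = -194 (o = 2*(-46 - 1*51) = 2*(-46 - 51) = 2*(-97) = -194)
g = 196 (g = 2 - 194*(3 - 4*1) = 2 - 194*(3 - 4) = 2 - 194*(-1) = 2 + 194 = 196)
(a(68) + 10087)*(g + 33830) = ((-14 + 2*68) + 10087)*(196 + 33830) = ((-14 + 136) + 10087)*34026 = (122 + 10087)*34026 = 10209*34026 = 347371434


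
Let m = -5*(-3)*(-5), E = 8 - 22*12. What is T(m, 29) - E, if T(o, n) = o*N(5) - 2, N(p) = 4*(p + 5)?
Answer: -2746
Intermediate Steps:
E = -256 (E = 8 - 264 = -256)
m = -75 (m = 15*(-5) = -75)
N(p) = 20 + 4*p (N(p) = 4*(5 + p) = 20 + 4*p)
T(o, n) = -2 + 40*o (T(o, n) = o*(20 + 4*5) - 2 = o*(20 + 20) - 2 = o*40 - 2 = 40*o - 2 = -2 + 40*o)
T(m, 29) - E = (-2 + 40*(-75)) - 1*(-256) = (-2 - 3000) + 256 = -3002 + 256 = -2746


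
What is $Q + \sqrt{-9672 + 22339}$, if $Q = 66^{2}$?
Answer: $4356 + \sqrt{12667} \approx 4468.5$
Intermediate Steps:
$Q = 4356$
$Q + \sqrt{-9672 + 22339} = 4356 + \sqrt{-9672 + 22339} = 4356 + \sqrt{12667}$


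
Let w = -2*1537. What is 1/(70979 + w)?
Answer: 1/67905 ≈ 1.4726e-5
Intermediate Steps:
w = -3074
1/(70979 + w) = 1/(70979 - 3074) = 1/67905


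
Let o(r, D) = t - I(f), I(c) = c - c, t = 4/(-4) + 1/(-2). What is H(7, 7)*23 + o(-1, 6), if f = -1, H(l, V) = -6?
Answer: -279/2 ≈ -139.50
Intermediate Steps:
t = -3/2 (t = 4*(-1/4) + 1*(-1/2) = -1 - 1/2 = -3/2 ≈ -1.5000)
I(c) = 0
o(r, D) = -3/2 (o(r, D) = -3/2 - 1*0 = -3/2 + 0 = -3/2)
H(7, 7)*23 + o(-1, 6) = -6*23 - 3/2 = -138 - 3/2 = -279/2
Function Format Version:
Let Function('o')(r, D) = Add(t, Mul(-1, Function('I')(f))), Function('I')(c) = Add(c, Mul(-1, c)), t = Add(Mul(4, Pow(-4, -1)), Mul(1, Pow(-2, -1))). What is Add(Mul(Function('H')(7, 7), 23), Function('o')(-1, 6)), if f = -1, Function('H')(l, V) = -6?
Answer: Rational(-279, 2) ≈ -139.50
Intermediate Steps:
t = Rational(-3, 2) (t = Add(Mul(4, Rational(-1, 4)), Mul(1, Rational(-1, 2))) = Add(-1, Rational(-1, 2)) = Rational(-3, 2) ≈ -1.5000)
Function('I')(c) = 0
Function('o')(r, D) = Rational(-3, 2) (Function('o')(r, D) = Add(Rational(-3, 2), Mul(-1, 0)) = Add(Rational(-3, 2), 0) = Rational(-3, 2))
Add(Mul(Function('H')(7, 7), 23), Function('o')(-1, 6)) = Add(Mul(-6, 23), Rational(-3, 2)) = Add(-138, Rational(-3, 2)) = Rational(-279, 2)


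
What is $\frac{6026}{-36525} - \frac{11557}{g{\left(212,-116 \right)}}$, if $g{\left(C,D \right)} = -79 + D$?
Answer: $\frac{719563}{12175} \approx 59.102$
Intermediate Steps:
$\frac{6026}{-36525} - \frac{11557}{g{\left(212,-116 \right)}} = \frac{6026}{-36525} - \frac{11557}{-79 - 116} = 6026 \left(- \frac{1}{36525}\right) - \frac{11557}{-195} = - \frac{6026}{36525} - - \frac{889}{15} = - \frac{6026}{36525} + \frac{889}{15} = \frac{719563}{12175}$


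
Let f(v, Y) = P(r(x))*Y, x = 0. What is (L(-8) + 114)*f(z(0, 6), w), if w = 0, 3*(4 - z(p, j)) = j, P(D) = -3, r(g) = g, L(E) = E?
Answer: 0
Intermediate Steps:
z(p, j) = 4 - j/3
f(v, Y) = -3*Y
(L(-8) + 114)*f(z(0, 6), w) = (-8 + 114)*(-3*0) = 106*0 = 0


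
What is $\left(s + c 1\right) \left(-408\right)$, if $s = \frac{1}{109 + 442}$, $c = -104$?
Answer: $\frac{23379624}{551} \approx 42431.0$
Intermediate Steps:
$s = \frac{1}{551} \approx 0.0018149$
$\left(s + c 1\right) \left(-408\right) = \left(\frac{1}{551} - 104\right) \left(-408\right) = \left(- \frac{57303}{551}\right) \left(-408\right) = \frac{23379624}{551}$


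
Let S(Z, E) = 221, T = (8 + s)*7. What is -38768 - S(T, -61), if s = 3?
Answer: -38989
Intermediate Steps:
T = 77 (T = (8 + 3)*7 = 11*7 = 77)
-38768 - S(T, -61) = -38768 - 1*221 = -38768 - 221 = -38989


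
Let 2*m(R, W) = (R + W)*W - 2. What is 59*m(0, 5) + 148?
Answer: 1653/2 ≈ 826.50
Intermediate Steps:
m(R, W) = -1 + W*(R + W)/2 (m(R, W) = ((R + W)*W - 2)/2 = (W*(R + W) - 2)/2 = (-2 + W*(R + W))/2 = -1 + W*(R + W)/2)
59*m(0, 5) + 148 = 59*(-1 + (1/2)*5**2 + (1/2)*0*5) + 148 = 59*(-1 + (1/2)*25 + 0) + 148 = 59*(-1 + 25/2 + 0) + 148 = 59*(23/2) + 148 = 1357/2 + 148 = 1653/2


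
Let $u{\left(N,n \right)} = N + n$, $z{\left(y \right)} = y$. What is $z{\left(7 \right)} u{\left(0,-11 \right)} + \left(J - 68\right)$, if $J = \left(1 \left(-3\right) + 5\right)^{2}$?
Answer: $-141$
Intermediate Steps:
$J = 4$ ($J = \left(-3 + 5\right)^{2} = 2^{2} = 4$)
$z{\left(7 \right)} u{\left(0,-11 \right)} + \left(J - 68\right) = 7 \left(0 - 11\right) + \left(4 - 68\right) = 7 \left(-11\right) - 64 = -77 - 64 = -141$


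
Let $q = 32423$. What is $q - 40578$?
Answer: $-8155$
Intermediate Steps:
$q - 40578 = 32423 - 40578 = -8155$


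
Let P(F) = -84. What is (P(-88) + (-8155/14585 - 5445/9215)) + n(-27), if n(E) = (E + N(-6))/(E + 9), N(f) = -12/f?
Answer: -8105443925/96768558 ≈ -83.761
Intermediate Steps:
n(E) = (2 + E)/(9 + E) (n(E) = (E - 12/(-6))/(E + 9) = (E - 12*(-⅙))/(9 + E) = (E + 2)/(9 + E) = (2 + E)/(9 + E))
(P(-88) + (-8155/14585 - 5445/9215)) + n(-27) = (-84 + (-8155/14585 - 5445/9215)) + (2 - 27)/(9 - 27) = (-84 + (-8155*1/14585 - 5445*1/9215)) - 25/(-18) = (-84 + (-1631/2917 - 1089/1843)) - 1/18*(-25) = (-84 - 6182546/5376031) + 25/18 = -457769150/5376031 + 25/18 = -8105443925/96768558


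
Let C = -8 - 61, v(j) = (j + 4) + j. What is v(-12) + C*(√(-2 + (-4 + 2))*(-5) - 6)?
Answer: 394 + 690*I ≈ 394.0 + 690.0*I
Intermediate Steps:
v(j) = 4 + 2*j (v(j) = (4 + j) + j = 4 + 2*j)
C = -69
v(-12) + C*(√(-2 + (-4 + 2))*(-5) - 6) = (4 + 2*(-12)) - 69*(√(-2 + (-4 + 2))*(-5) - 6) = (4 - 24) - 69*(√(-2 - 2)*(-5) - 6) = -20 - 69*(√(-4)*(-5) - 6) = -20 - 69*((2*I)*(-5) - 6) = -20 - 69*(-10*I - 6) = -20 - 69*(-6 - 10*I) = -20 + (414 + 690*I) = 394 + 690*I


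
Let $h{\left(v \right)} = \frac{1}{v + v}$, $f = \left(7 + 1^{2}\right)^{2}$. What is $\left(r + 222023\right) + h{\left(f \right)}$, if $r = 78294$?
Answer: $\frac{38440577}{128} \approx 3.0032 \cdot 10^{5}$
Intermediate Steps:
$f = 64$ ($f = \left(7 + 1\right)^{2} = 8^{2} = 64$)
$h{\left(v \right)} = \frac{1}{2 v}$
$\left(r + 222023\right) + h{\left(f \right)} = \left(78294 + 222023\right) + \frac{1}{2 \cdot 64} = 300317 + \frac{1}{2} \cdot \frac{1}{64} = 300317 + \frac{1}{128} = \frac{38440577}{128}$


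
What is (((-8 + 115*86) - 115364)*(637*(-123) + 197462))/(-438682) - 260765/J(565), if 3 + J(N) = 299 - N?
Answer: 1747063400384/59002729 ≈ 29610.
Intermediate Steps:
J(N) = 296 - N (J(N) = -3 + (299 - N) = 296 - N)
(((-8 + 115*86) - 115364)*(637*(-123) + 197462))/(-438682) - 260765/J(565) = (((-8 + 115*86) - 115364)*(637*(-123) + 197462))/(-438682) - 260765/(296 - 1*565) = (((-8 + 9890) - 115364)*(-78351 + 197462))*(-1/438682) - 260765/(296 - 565) = ((9882 - 115364)*119111)*(-1/438682) - 260765/(-269) = -105482*119111*(-1/438682) - 260765*(-1/269) = -12564066502*(-1/438682) + 260765/269 = 6282033251/219341 + 260765/269 = 1747063400384/59002729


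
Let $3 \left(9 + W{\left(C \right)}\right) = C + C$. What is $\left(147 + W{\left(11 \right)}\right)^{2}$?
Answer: $\frac{190096}{9} \approx 21122.0$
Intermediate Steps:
$W{\left(C \right)} = -9 + \frac{2 C}{3}$ ($W{\left(C \right)} = -9 + \frac{C + C}{3} = -9 + \frac{2 C}{3}$)
$\left(147 + W{\left(11 \right)}\right)^{2} = \left(147 + \left(-9 + \frac{2}{3} \cdot 11\right)\right)^{2} = \left(147 + \left(-9 + \frac{22}{3}\right)\right)^{2} = \left(147 - \frac{5}{3}\right)^{2} = \left(\frac{436}{3}\right)^{2} = \frac{190096}{9}$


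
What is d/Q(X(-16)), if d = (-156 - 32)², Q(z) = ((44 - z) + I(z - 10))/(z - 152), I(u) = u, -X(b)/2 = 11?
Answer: -3074928/17 ≈ -1.8088e+5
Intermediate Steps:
X(b) = -22 (X(b) = -2*11 = -22)
Q(z) = 34/(-152 + z) (Q(z) = ((44 - z) + (z - 10))/(z - 152) = ((44 - z) + (-10 + z))/(-152 + z) = 34/(-152 + z))
d = 35344 (d = (-188)² = 35344)
d/Q(X(-16)) = 35344/((34/(-152 - 22))) = 35344/((34/(-174))) = 35344/((34*(-1/174))) = 35344/(-17/87) = 35344*(-87/17) = -3074928/17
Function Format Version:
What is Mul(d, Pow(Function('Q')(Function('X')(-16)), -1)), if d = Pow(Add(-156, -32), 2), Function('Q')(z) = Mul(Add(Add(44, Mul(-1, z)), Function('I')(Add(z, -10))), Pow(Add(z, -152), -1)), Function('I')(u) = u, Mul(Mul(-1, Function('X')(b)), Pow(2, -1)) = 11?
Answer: Rational(-3074928, 17) ≈ -1.8088e+5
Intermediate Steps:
Function('X')(b) = -22 (Function('X')(b) = Mul(-2, 11) = -22)
Function('Q')(z) = Mul(34, Pow(Add(-152, z), -1)) (Function('Q')(z) = Mul(Add(Add(44, Mul(-1, z)), Add(z, -10)), Pow(Add(z, -152), -1)) = Mul(Add(Add(44, Mul(-1, z)), Add(-10, z)), Pow(Add(-152, z), -1)) = Mul(34, Pow(Add(-152, z), -1)))
d = 35344 (d = Pow(-188, 2) = 35344)
Mul(d, Pow(Function('Q')(Function('X')(-16)), -1)) = Mul(35344, Pow(Mul(34, Pow(Add(-152, -22), -1)), -1)) = Mul(35344, Pow(Mul(34, Pow(-174, -1)), -1)) = Mul(35344, Pow(Mul(34, Rational(-1, 174)), -1)) = Mul(35344, Pow(Rational(-17, 87), -1)) = Mul(35344, Rational(-87, 17)) = Rational(-3074928, 17)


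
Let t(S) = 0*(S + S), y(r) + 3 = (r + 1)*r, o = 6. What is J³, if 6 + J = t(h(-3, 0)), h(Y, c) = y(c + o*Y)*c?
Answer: -216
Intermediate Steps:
y(r) = -3 + r*(1 + r) (y(r) = -3 + (r + 1)*r = -3 + (1 + r)*r = -3 + r*(1 + r))
h(Y, c) = c*(-3 + c + (c + 6*Y)² + 6*Y) (h(Y, c) = (-3 + (c + 6*Y) + (c + 6*Y)²)*c = (-3 + c + (c + 6*Y)² + 6*Y)*c = c*(-3 + c + (c + 6*Y)² + 6*Y))
t(S) = 0 (t(S) = 0*(2*S) = 0)
J = -6 (J = -6 + 0 = -6)
J³ = (-6)³ = -216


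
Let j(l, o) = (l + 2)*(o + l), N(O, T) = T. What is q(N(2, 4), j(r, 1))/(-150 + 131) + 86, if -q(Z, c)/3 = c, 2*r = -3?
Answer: 6533/76 ≈ 85.961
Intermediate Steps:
r = -3/2 (r = (1/2)*(-3) = -3/2 ≈ -1.5000)
j(l, o) = (2 + l)*(l + o)
q(Z, c) = -3*c
q(N(2, 4), j(r, 1))/(-150 + 131) + 86 = (-3*((-3/2)**2 + 2*(-3/2) + 2*1 - 3/2*1))/(-150 + 131) + 86 = (-3*(9/4 - 3 + 2 - 3/2))/(-19) + 86 = -(-3)*(-1)/(19*4) + 86 = -1/19*3/4 + 86 = -3/76 + 86 = 6533/76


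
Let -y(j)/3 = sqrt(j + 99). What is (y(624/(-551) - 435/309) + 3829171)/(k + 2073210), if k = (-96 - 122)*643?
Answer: 3829171/1933036 - 3*sqrt(77671872035)/54852796054 ≈ 1.9809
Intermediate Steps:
k = -140174 (k = -218*643 = -140174)
y(j) = -3*sqrt(99 + j) (y(j) = -3*sqrt(j + 99) = -3*sqrt(99 + j))
(y(624/(-551) - 435/309) + 3829171)/(k + 2073210) = (-3*sqrt(99 + (624/(-551) - 435/309)) + 3829171)/(-140174 + 2073210) = (-3*sqrt(99 + (624*(-1/551) - 435*1/309)) + 3829171)/1933036 = (-3*sqrt(99 + (-624/551 - 145/103)) + 3829171)*(1/1933036) = (-3*sqrt(99 - 144167/56753) + 3829171)*(1/1933036) = (-6*sqrt(77671872035)/56753 + 3829171)*(1/1933036) = (3829171 - 6*sqrt(77671872035)/56753)*(1/1933036) = 3829171/1933036 - 3*sqrt(77671872035)/54852796054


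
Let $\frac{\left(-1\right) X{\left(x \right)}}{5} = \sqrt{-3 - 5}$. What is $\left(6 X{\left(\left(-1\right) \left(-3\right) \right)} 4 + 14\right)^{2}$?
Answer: $-115004 - 6720 i \sqrt{2} \approx -1.15 \cdot 10^{5} - 9503.5 i$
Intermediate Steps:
$X{\left(x \right)} = - 10 i \sqrt{2}$ ($X{\left(x \right)} = - 5 \sqrt{-3 - 5} = - 5 \sqrt{-8} = - 5 \cdot 2 i \sqrt{2} = - 10 i \sqrt{2}$)
$\left(6 X{\left(\left(-1\right) \left(-3\right) \right)} 4 + 14\right)^{2} = \left(6 \left(- 10 i \sqrt{2}\right) 4 + 14\right)^{2} = \left(- 60 i \sqrt{2} \cdot 4 + 14\right)^{2} = \left(- 240 i \sqrt{2} + 14\right)^{2} = \left(14 - 240 i \sqrt{2}\right)^{2}$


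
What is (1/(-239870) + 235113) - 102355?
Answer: 31844661459/239870 ≈ 1.3276e+5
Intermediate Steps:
(1/(-239870) + 235113) - 102355 = (-1/239870 + 235113) - 102355 = 56396555309/239870 - 102355 = 31844661459/239870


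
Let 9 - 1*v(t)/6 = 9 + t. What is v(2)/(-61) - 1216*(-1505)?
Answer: 111634892/61 ≈ 1.8301e+6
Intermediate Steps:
v(t) = -6*t (v(t) = 54 - 6*(9 + t) = 54 + (-54 - 6*t) = -6*t)
v(2)/(-61) - 1216*(-1505) = -6*2/(-61) - 1216*(-1505) = -12*(-1/61) + 1830080 = 12/61 + 1830080 = 111634892/61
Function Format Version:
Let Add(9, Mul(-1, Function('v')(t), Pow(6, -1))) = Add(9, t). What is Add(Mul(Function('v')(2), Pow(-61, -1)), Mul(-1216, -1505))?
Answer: Rational(111634892, 61) ≈ 1.8301e+6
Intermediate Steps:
Function('v')(t) = Mul(-6, t) (Function('v')(t) = Add(54, Mul(-6, Add(9, t))) = Add(54, Add(-54, Mul(-6, t))) = Mul(-6, t))
Add(Mul(Function('v')(2), Pow(-61, -1)), Mul(-1216, -1505)) = Add(Mul(Mul(-6, 2), Pow(-61, -1)), Mul(-1216, -1505)) = Add(Mul(-12, Rational(-1, 61)), 1830080) = Add(Rational(12, 61), 1830080) = Rational(111634892, 61)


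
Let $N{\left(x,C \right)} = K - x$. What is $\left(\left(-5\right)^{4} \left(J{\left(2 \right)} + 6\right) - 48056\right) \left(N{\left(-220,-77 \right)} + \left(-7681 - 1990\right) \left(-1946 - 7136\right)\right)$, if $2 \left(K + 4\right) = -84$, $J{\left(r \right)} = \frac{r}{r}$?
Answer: $-3836598153476$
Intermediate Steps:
$J{\left(r \right)} = 1$
$K = -46$ ($K = -4 + \frac{1}{2} \left(-84\right) = -4 - 42 = -46$)
$N{\left(x,C \right)} = -46 - x$
$\left(\left(-5\right)^{4} \left(J{\left(2 \right)} + 6\right) - 48056\right) \left(N{\left(-220,-77 \right)} + \left(-7681 - 1990\right) \left(-1946 - 7136\right)\right) = \left(\left(-5\right)^{4} \left(1 + 6\right) - 48056\right) \left(\left(-46 - -220\right) + \left(-7681 - 1990\right) \left(-1946 - 7136\right)\right) = \left(625 \cdot 7 - 48056\right) \left(\left(-46 + 220\right) - -87832022\right) = \left(4375 - 48056\right) \left(174 + 87832022\right) = \left(-43681\right) 87832196 = -3836598153476$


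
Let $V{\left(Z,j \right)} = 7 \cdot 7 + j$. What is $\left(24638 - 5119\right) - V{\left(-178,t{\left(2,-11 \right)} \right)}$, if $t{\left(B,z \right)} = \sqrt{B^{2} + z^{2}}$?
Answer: $19470 - 5 \sqrt{5} \approx 19459.0$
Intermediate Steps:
$V{\left(Z,j \right)} = 49 + j$
$\left(24638 - 5119\right) - V{\left(-178,t{\left(2,-11 \right)} \right)} = \left(24638 - 5119\right) - \left(49 + \sqrt{2^{2} + \left(-11\right)^{2}}\right) = \left(24638 - 5119\right) - \left(49 + \sqrt{4 + 121}\right) = 19519 - \left(49 + \sqrt{125}\right) = 19519 - \left(49 + 5 \sqrt{5}\right) = 19470 - 5 \sqrt{5}$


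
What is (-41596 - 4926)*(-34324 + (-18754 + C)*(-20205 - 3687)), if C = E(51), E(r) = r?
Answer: -20786855458544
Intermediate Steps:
C = 51
(-41596 - 4926)*(-34324 + (-18754 + C)*(-20205 - 3687)) = (-41596 - 4926)*(-34324 + (-18754 + 51)*(-20205 - 3687)) = -46522*(-34324 - 18703*(-23892)) = -46522*(-34324 + 446852076) = -46522*446817752 = -20786855458544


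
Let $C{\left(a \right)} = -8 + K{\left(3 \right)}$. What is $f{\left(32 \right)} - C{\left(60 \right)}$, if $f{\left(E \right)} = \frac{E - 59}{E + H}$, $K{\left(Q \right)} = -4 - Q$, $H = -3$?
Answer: $\frac{408}{29} \approx 14.069$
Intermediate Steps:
$C{\left(a \right)} = -15$ ($C{\left(a \right)} = -8 - 7 = -15$)
$f{\left(E \right)} = \frac{-59 + E}{-3 + E}$ ($f{\left(E \right)} = \frac{E - 59}{E - 3} = \frac{-59 + E}{-3 + E}$)
$f{\left(32 \right)} - C{\left(60 \right)} = \frac{-59 + 32}{-3 + 32} - -15 = \frac{1}{29} \left(-27\right) + 15 = - \frac{27}{29} + 15 = \frac{408}{29}$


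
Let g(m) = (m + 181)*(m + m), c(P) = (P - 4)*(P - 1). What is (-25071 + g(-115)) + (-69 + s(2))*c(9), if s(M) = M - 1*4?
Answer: -43091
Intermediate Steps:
c(P) = (-1 + P)*(-4 + P) (c(P) = (-4 + P)*(-1 + P) = (-1 + P)*(-4 + P))
s(M) = -4 + M (s(M) = M - 4 = -4 + M)
g(m) = 2*m*(181 + m) (g(m) = (181 + m)*(2*m) = 2*m*(181 + m))
(-25071 + g(-115)) + (-69 + s(2))*c(9) = (-25071 + 2*(-115)*(181 - 115)) + (-69 + (-4 + 2))*(4 + 9**2 - 5*9) = (-25071 + 2*(-115)*66) + (-69 - 2)*(4 + 81 - 45) = (-25071 - 15180) - 71*40 = -40251 - 2840 = -43091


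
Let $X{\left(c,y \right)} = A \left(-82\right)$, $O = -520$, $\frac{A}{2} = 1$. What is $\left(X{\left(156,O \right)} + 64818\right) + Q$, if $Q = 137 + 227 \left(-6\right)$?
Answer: $63429$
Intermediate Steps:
$A = 2$ ($A = 2 \cdot 1 = 2$)
$X{\left(c,y \right)} = -164$ ($X{\left(c,y \right)} = 2 \left(-82\right) = -164$)
$Q = -1225$ ($Q = 137 - 1362 = -1225$)
$\left(X{\left(156,O \right)} + 64818\right) + Q = \left(-164 + 64818\right) - 1225 = 64654 - 1225 = 63429$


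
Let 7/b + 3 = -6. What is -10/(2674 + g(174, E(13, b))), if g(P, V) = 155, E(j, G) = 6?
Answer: -10/2829 ≈ -0.0035348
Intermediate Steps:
b = -7/9 (b = 7/(-3 - 6) = 7/(-9) = 7*(-⅑) = -7/9 ≈ -0.77778)
-10/(2674 + g(174, E(13, b))) = -10/(2674 + 155) = -10/2829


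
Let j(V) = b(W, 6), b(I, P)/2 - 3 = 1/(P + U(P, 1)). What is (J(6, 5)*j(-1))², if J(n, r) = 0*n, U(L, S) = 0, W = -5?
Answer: 0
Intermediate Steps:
b(I, P) = 6 + 2/P (b(I, P) = 6 + 2/(P + 0) = 6 + 2/P)
J(n, r) = 0
j(V) = 19/3 (j(V) = 6 + 2/6 = 6 + 2*(⅙) = 6 + ⅓ = 19/3)
(J(6, 5)*j(-1))² = (0*(19/3))² = 0² = 0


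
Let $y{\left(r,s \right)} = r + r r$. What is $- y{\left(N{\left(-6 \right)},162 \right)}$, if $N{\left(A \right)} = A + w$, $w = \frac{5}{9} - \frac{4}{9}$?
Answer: $- \frac{2332}{81} \approx -28.79$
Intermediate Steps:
$w = \frac{1}{9}$ ($w = 5 \cdot \frac{1}{9} - \frac{4}{9} = \frac{5}{9} - \frac{4}{9} = \frac{1}{9} \approx 0.11111$)
$N{\left(A \right)} = \frac{1}{9} + A$ ($N{\left(A \right)} = A + \frac{1}{9} = \frac{1}{9} + A$)
$y{\left(r,s \right)} = r + r^{2}$
$- y{\left(N{\left(-6 \right)},162 \right)} = - \left(\frac{1}{9} - 6\right) \left(1 + \left(\frac{1}{9} - 6\right)\right) = - \frac{\left(-53\right) \left(1 - \frac{53}{9}\right)}{9} = - \frac{\left(-53\right) \left(-44\right)}{9 \cdot 9} = \left(-1\right) \frac{2332}{81} = - \frac{2332}{81}$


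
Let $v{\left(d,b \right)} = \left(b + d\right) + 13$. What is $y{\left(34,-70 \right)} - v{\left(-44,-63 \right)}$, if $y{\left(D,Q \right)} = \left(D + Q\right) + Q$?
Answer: $-12$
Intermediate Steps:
$y{\left(D,Q \right)} = D + 2 Q$
$v{\left(d,b \right)} = 13 + b + d$
$y{\left(34,-70 \right)} - v{\left(-44,-63 \right)} = \left(34 + 2 \left(-70\right)\right) - \left(13 - 63 - 44\right) = \left(34 - 140\right) - -94 = -106 + 94 = -12$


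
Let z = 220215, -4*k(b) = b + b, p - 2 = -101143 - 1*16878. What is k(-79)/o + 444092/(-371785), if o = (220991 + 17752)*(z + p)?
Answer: -21670428018944537/18142051853991960 ≈ -1.1945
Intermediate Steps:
p = -118019 (p = 2 + (-101143 - 1*16878) = 2 + (-101143 - 16878) = 2 - 118021 = -118019)
k(b) = -b/2 (k(b) = -(b + b)/4 = -b/2)
o = 24398579628 (o = (220991 + 17752)*(220215 - 118019) = 238743*102196 = 24398579628)
k(-79)/o + 444092/(-371785) = -½*(-79)/24398579628 + 444092/(-371785) = (79/2)*(1/24398579628) + 444092*(-1/371785) = 79/48797159256 - 444092/371785 = -21670428018944537/18142051853991960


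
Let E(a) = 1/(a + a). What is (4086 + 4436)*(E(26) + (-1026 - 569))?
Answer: -353403079/26 ≈ -1.3592e+7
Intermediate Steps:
E(a) = 1/(2*a)
(4086 + 4436)*(E(26) + (-1026 - 569)) = (4086 + 4436)*((1/2)/26 + (-1026 - 569)) = 8522*((1/2)*(1/26) - 1595) = 8522*(1/52 - 1595) = 8522*(-82939/52) = -353403079/26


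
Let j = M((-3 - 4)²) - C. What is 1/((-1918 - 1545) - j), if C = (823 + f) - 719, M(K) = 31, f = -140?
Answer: -1/3530 ≈ -0.00028329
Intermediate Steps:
C = -36 (C = (823 - 140) - 719 = 683 - 719 = -36)
j = 67 (j = 31 - 1*(-36) = 31 + 36 = 67)
1/((-1918 - 1545) - j) = 1/((-1918 - 1545) - 1*67) = 1/(-3463 - 67) = 1/(-3530) = -1/3530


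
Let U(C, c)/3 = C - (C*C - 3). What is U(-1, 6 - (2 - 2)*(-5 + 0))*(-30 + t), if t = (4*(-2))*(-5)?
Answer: 30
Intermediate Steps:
t = 40 (t = -8*(-5) = 40)
U(C, c) = 9 - 3*C² + 3*C (U(C, c) = 3*(C - (C*C - 3)) = 3*(C - (C² - 3)) = 3*(C - (-3 + C²)) = 3*(C + (3 - C²)) = 3*(3 + C - C²) = 9 - 3*C² + 3*C)
U(-1, 6 - (2 - 2)*(-5 + 0))*(-30 + t) = (9 - 3*(-1)² + 3*(-1))*(-30 + 40) = (9 - 3*1 - 3)*10 = (9 - 3 - 3)*10 = 3*10 = 30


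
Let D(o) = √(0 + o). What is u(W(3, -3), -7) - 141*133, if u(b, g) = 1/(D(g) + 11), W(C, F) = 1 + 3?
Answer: (-18753*√7 + 206282*I)/(√7 - 11*I) ≈ -18753.0 - 0.020672*I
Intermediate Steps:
D(o) = √o
W(C, F) = 4
u(b, g) = 1/(11 + √g) (u(b, g) = 1/(√g + 11) = 1/(11 + √g))
u(W(3, -3), -7) - 141*133 = 1/(11 + √(-7)) - 141*133 = 1/(11 + I*√7) - 18753 = -18753 + 1/(11 + I*√7)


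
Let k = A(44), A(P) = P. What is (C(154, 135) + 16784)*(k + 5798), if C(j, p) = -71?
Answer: 97637346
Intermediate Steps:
k = 44
(C(154, 135) + 16784)*(k + 5798) = (-71 + 16784)*(44 + 5798) = 16713*5842 = 97637346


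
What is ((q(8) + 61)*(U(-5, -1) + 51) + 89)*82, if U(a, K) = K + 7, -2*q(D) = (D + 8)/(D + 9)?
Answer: 4933612/17 ≈ 2.9021e+5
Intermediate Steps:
q(D) = -(8 + D)/(2*(9 + D)) (q(D) = -(D + 8)/(2*(D + 9)) = -(8 + D)/(2*(9 + D)))
U(a, K) = 7 + K
((q(8) + 61)*(U(-5, -1) + 51) + 89)*82 = (((-8 - 1*8)/(2*(9 + 8)) + 61)*((7 - 1) + 51) + 89)*82 = (((½)*(-8 - 8)/17 + 61)*(6 + 51) + 89)*82 = (((½)*(1/17)*(-16) + 61)*57 + 89)*82 = ((-8/17 + 61)*57 + 89)*82 = ((1029/17)*57 + 89)*82 = (58653/17 + 89)*82 = (60166/17)*82 = 4933612/17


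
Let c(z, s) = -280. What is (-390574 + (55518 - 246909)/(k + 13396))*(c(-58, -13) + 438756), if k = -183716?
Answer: -7292115927947891/42580 ≈ -1.7126e+11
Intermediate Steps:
(-390574 + (55518 - 246909)/(k + 13396))*(c(-58, -13) + 438756) = (-390574 + (55518 - 246909)/(-183716 + 13396))*(-280 + 438756) = (-390574 - 191391/(-170320))*438476 = (-390574 - 191391*(-1/170320))*438476 = (-390574 + 191391/170320)*438476 = -66522372289/170320*438476 = -7292115927947891/42580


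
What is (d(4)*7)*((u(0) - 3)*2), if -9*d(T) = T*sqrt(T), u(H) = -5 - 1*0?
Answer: 896/9 ≈ 99.556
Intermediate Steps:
u(H) = -5 (u(H) = -5 + 0 = -5)
d(T) = -T**(3/2)/9 (d(T) = -T*sqrt(T)/9 = -T**(3/2)/9)
(d(4)*7)*((u(0) - 3)*2) = (-4**(3/2)/9*7)*((-5 - 3)*2) = (-1/9*8*7)*(-8*2) = -8/9*7*(-16) = -56/9*(-16) = 896/9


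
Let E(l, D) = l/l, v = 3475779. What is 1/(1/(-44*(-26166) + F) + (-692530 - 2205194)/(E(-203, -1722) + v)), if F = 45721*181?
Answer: -1638275014145/1365813780802 ≈ -1.1995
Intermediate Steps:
E(l, D) = 1
F = 8275501
1/(1/(-44*(-26166) + F) + (-692530 - 2205194)/(E(-203, -1722) + v)) = 1/(1/(-44*(-26166) + 8275501) + (-692530 - 2205194)/(1 + 3475779)) = 1/(1/(1151304 + 8275501) - 2897724/3475780) = 1/(1/9426805 - 2897724*1/3475780) = 1/(1/9426805 - 724431/868945) = 1/(-1365813780802/1638275014145) = -1638275014145/1365813780802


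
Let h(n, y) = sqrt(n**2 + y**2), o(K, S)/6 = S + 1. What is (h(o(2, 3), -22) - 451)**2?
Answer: 204461 - 1804*sqrt(265) ≈ 1.7509e+5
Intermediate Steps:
o(K, S) = 6 + 6*S (o(K, S) = 6*(S + 1) = 6*(1 + S) = 6 + 6*S)
(h(o(2, 3), -22) - 451)**2 = (sqrt((6 + 6*3)**2 + (-22)**2) - 451)**2 = (sqrt((6 + 18)**2 + 484) - 451)**2 = (sqrt(24**2 + 484) - 451)**2 = (sqrt(576 + 484) - 451)**2 = (sqrt(1060) - 451)**2 = (2*sqrt(265) - 451)**2 = (-451 + 2*sqrt(265))**2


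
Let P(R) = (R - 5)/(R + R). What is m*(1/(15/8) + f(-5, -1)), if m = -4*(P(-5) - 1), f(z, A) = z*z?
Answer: 0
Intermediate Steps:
P(R) = (-5 + R)/(2*R) (P(R) = (-5 + R)/((2*R)) = (-5 + R)*(1/(2*R)) = (-5 + R)/(2*R))
f(z, A) = z²
m = 0 (m = -4*((½)*(-5 - 5)/(-5) - 1) = -4*((½)*(-⅕)*(-10) - 1) = -4*(1 - 1) = -4*0 = 0)
m*(1/(15/8) + f(-5, -1)) = 0*(1/(15/8) + (-5)²) = 0*(1/(15*(⅛)) + 25) = 0*(1/(15/8) + 25) = 0*(8/15 + 25) = 0*(383/15) = 0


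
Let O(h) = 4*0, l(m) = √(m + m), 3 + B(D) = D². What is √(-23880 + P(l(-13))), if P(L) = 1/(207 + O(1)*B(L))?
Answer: I*√113692657/69 ≈ 154.53*I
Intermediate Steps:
B(D) = -3 + D²
l(m) = √2*√m (l(m) = √(2*m) = √2*√m)
O(h) = 0
P(L) = 1/207 (P(L) = 1/(207 + 0*(-3 + L²)) = 1/(207 + 0) = 1/207)
√(-23880 + P(l(-13))) = √(-23880 + 1/207) = √(-4943159/207) = I*√113692657/69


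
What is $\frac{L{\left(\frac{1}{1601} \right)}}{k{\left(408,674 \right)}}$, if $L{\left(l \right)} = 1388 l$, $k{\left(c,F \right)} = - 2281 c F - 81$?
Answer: $- \frac{1388}{1004238189633} \approx -1.3821 \cdot 10^{-9}$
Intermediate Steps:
$k{\left(c,F \right)} = -81 - 2281 F c$ ($k{\left(c,F \right)} = - 2281 F c - 81 = -81 - 2281 F c$)
$\frac{L{\left(\frac{1}{1601} \right)}}{k{\left(408,674 \right)}} = \frac{1388 \cdot \frac{1}{1601}}{-81 - 1537394 \cdot 408} = \frac{1388 \cdot \frac{1}{1601}}{-81 - 627256752} = \frac{1388}{1601 \left(-627256833\right)} = \frac{1388}{1601} \left(- \frac{1}{627256833}\right) = - \frac{1388}{1004238189633}$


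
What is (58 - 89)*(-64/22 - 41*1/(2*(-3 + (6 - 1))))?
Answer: 17949/44 ≈ 407.93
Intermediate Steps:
(58 - 89)*(-64/22 - 41*1/(2*(-3 + (6 - 1)))) = -31*(-64*1/22 - 41*1/(2*(-3 + 5))) = -31*(-32/11 - 41/(2*2)) = -31*(-32/11 - 41/4) = -31*(-579/44) = 17949/44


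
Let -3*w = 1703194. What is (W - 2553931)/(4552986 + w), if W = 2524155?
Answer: -22332/2988941 ≈ -0.0074715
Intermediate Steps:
w = -1703194/3 (w = -⅓*1703194 = -1703194/3 ≈ -5.6773e+5)
(W - 2553931)/(4552986 + w) = (2524155 - 2553931)/(4552986 - 1703194/3) = -29776/11955764/3 = -29776*3/11955764 = -22332/2988941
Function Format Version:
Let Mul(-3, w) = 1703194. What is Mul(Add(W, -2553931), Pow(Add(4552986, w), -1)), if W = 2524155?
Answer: Rational(-22332, 2988941) ≈ -0.0074715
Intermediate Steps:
w = Rational(-1703194, 3) (w = Mul(Rational(-1, 3), 1703194) = Rational(-1703194, 3) ≈ -5.6773e+5)
Mul(Add(W, -2553931), Pow(Add(4552986, w), -1)) = Mul(Add(2524155, -2553931), Pow(Add(4552986, Rational(-1703194, 3)), -1)) = Mul(-29776, Pow(Rational(11955764, 3), -1)) = Mul(-29776, Rational(3, 11955764)) = Rational(-22332, 2988941)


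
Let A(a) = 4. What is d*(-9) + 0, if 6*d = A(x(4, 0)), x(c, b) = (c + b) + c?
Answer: -6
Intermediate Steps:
x(c, b) = b + 2*c (x(c, b) = (b + c) + c = b + 2*c)
d = 2/3 (d = (1/6)*4 = 2/3 ≈ 0.66667)
d*(-9) + 0 = (2/3)*(-9) + 0 = -6 + 0 = -6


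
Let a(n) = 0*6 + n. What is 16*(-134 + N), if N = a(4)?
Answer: -2080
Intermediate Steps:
a(n) = n (a(n) = 0 + n = n)
N = 4
16*(-134 + N) = 16*(-134 + 4) = 16*(-130) = -2080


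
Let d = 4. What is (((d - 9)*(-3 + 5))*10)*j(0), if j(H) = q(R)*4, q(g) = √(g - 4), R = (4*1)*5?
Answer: -1600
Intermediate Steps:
R = 20 (R = 4*5 = 20)
q(g) = √(-4 + g)
j(H) = 16 (j(H) = √(-4 + 20)*4 = √16*4 = 4*4 = 16)
(((d - 9)*(-3 + 5))*10)*j(0) = (((4 - 9)*(-3 + 5))*10)*16 = (-5*2*10)*16 = -10*10*16 = -100*16 = -1600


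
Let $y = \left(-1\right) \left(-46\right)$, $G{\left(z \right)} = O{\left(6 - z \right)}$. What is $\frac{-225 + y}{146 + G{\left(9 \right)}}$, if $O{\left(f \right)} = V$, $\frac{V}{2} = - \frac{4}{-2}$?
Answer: $- \frac{179}{150} \approx -1.1933$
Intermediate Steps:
$V = 4$ ($V = 2 \left(- \frac{4}{-2}\right) = 2 \left(\left(-4\right) \left(- \frac{1}{2}\right)\right) = 2 \cdot 2 = 4$)
$O{\left(f \right)} = 4$
$G{\left(z \right)} = 4$
$y = 46$
$\frac{-225 + y}{146 + G{\left(9 \right)}} = \frac{-225 + 46}{146 + 4} = - \frac{179}{150}$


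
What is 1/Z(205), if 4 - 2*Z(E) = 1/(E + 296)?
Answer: 1002/2003 ≈ 0.50025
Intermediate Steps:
Z(E) = 2 - 1/(2*(296 + E)) (Z(E) = 2 - 1/(2*(E + 296)) = 2 - 1/(2*(296 + E)))
1/Z(205) = 1/((1183 + 4*205)/(2*(296 + 205))) = 1/((½)*(1183 + 820)/501) = 1/((½)*(1/501)*2003) = 1/(2003/1002) = 1002/2003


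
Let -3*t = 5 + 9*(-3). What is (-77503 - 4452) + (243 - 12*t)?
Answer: -81800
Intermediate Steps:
t = 22/3 (t = -(5 + 9*(-3))/3 = -(5 - 27)/3 = -⅓*(-22) = 22/3 ≈ 7.3333)
(-77503 - 4452) + (243 - 12*t) = (-77503 - 4452) + (243 - 12*22/3) = -81955 + (243 - 88) = -81955 + 155 = -81800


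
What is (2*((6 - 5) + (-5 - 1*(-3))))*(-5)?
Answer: 10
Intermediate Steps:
(2*((6 - 5) + (-5 - 1*(-3))))*(-5) = (2*(1 + (-5 + 3)))*(-5) = (2*(1 - 2))*(-5) = (2*(-1))*(-5) = -2*(-5) = 10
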